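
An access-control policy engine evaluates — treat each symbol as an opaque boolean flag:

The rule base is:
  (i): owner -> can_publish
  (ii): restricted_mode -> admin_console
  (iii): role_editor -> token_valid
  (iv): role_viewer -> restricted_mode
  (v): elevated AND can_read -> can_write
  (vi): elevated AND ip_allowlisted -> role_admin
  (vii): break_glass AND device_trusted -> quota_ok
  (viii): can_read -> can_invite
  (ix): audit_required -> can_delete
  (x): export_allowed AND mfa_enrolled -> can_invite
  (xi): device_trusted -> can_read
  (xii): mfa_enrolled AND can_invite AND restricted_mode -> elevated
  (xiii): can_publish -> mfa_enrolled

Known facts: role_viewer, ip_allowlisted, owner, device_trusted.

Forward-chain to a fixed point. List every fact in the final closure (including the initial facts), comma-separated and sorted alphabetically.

admin_console, can_invite, can_publish, can_read, can_write, device_trusted, elevated, ip_allowlisted, mfa_enrolled, owner, restricted_mode, role_admin, role_viewer

[1] (i) [owner -> can_publish]; (iv) [role_viewer -> restricted_mode]; (xi) [device_trusted -> can_read]. ⇒ new: can_publish, restricted_mode, can_read.
[2] (ii) [restricted_mode -> admin_console]; (viii) [can_read -> can_invite]; (xiii) [can_publish -> mfa_enrolled]. ⇒ new: admin_console, can_invite, mfa_enrolled.
[3] (xii) [mfa_enrolled AND can_invite AND restricted_mode -> elevated]. ⇒ new: elevated.
[4] (v) [elevated AND can_read -> can_write]; (vi) [elevated AND ip_allowlisted -> role_admin]. ⇒ new: can_write, role_admin.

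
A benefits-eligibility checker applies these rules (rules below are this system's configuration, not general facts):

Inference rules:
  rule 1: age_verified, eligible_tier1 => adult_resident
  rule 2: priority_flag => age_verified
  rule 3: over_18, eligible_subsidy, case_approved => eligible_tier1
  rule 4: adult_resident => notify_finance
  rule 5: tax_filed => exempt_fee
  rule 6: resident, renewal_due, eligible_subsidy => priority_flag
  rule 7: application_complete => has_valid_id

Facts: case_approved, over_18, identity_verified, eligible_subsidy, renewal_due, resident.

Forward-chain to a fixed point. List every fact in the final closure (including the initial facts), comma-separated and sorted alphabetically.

adult_resident, age_verified, case_approved, eligible_subsidy, eligible_tier1, identity_verified, notify_finance, over_18, priority_flag, renewal_due, resident

[1] rule 3 [over_18, eligible_subsidy, case_approved => eligible_tier1]; rule 6 [resident, renewal_due, eligible_subsidy => priority_flag]. ⇒ new: eligible_tier1, priority_flag.
[2] rule 2 [priority_flag => age_verified]. ⇒ new: age_verified.
[3] rule 1 [age_verified, eligible_tier1 => adult_resident]. ⇒ new: adult_resident.
[4] rule 4 [adult_resident => notify_finance]. ⇒ new: notify_finance.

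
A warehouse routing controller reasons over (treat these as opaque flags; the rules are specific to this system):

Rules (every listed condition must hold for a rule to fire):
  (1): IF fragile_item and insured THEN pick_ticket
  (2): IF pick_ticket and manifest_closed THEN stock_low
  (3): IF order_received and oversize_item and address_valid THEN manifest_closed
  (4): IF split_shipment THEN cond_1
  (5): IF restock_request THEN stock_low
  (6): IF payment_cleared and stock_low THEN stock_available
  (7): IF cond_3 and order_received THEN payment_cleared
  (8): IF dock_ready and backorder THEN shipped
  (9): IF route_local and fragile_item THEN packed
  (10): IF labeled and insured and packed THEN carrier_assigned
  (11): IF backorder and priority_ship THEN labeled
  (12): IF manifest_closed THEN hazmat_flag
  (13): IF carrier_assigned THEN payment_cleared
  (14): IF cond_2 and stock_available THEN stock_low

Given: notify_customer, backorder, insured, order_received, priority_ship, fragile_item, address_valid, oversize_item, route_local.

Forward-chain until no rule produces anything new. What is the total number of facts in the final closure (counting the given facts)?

Round 1 — (1), (3), (9), (11), derive pick_ticket, manifest_closed, packed, labeled.
Round 2 — (2), (10), (12), derive stock_low, carrier_assigned, hazmat_flag.
Round 3 — (13), derive payment_cleared.
Round 4 — (6), derive stock_available.
Closure: {address_valid, backorder, carrier_assigned, fragile_item, hazmat_flag, insured, labeled, manifest_closed, notify_customer, order_received, oversize_item, packed, payment_cleared, pick_ticket, priority_ship, route_local, stock_available, stock_low} — 18 facts.

18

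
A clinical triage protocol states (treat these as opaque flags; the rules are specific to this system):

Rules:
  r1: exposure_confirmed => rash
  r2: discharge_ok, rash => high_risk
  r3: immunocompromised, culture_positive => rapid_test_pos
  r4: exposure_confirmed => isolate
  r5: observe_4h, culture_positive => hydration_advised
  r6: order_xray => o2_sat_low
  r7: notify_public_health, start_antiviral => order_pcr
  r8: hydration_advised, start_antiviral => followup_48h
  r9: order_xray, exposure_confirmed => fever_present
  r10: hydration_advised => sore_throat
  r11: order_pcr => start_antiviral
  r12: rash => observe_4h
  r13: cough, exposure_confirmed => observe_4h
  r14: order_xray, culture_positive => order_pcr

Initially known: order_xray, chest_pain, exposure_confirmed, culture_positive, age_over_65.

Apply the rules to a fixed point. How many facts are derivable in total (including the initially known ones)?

[1] r1 [exposure_confirmed => rash]; r4 [exposure_confirmed => isolate]; r6 [order_xray => o2_sat_low]; r9 [order_xray, exposure_confirmed => fever_present]; r14 [order_xray, culture_positive => order_pcr]. ⇒ new: rash, isolate, o2_sat_low, fever_present, order_pcr.
[2] r11 [order_pcr => start_antiviral]; r12 [rash => observe_4h]. ⇒ new: start_antiviral, observe_4h.
[3] r5 [observe_4h, culture_positive => hydration_advised]. ⇒ new: hydration_advised.
[4] r8 [hydration_advised, start_antiviral => followup_48h]; r10 [hydration_advised => sore_throat]. ⇒ new: followup_48h, sore_throat.
Closure: {age_over_65, chest_pain, culture_positive, exposure_confirmed, fever_present, followup_48h, hydration_advised, isolate, o2_sat_low, observe_4h, order_pcr, order_xray, rash, sore_throat, start_antiviral} — 15 facts.

15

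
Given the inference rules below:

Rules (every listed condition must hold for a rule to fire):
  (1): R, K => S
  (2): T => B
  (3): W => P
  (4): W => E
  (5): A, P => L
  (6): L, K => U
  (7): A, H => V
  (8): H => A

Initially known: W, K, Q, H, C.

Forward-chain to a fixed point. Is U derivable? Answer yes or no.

yes

Round 1 — (3), (4), (8), derive P, E, A.
Round 2 — (5), (7), derive L, V.
Round 3 — (6), derive U.
U appears in round 3, so it is derivable.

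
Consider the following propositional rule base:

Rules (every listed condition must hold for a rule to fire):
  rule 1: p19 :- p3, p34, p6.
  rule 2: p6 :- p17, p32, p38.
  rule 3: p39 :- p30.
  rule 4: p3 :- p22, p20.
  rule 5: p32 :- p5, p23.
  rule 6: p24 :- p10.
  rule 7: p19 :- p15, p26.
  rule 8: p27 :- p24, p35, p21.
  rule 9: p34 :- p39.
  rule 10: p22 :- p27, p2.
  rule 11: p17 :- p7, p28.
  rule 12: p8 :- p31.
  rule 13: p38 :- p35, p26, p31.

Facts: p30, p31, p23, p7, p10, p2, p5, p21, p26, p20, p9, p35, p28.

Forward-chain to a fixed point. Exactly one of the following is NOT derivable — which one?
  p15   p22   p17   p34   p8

p15

Round 1 — rule 3, rule 5, rule 6, rule 11, rule 12, rule 13, derive p39, p32, p24, p17, p8, p38.
Round 2 — rule 2, rule 8, rule 9, derive p6, p27, p34.
Round 3 — rule 10, derive p22.
Round 4 — rule 4, derive p3.
Round 5 — rule 1, derive p19.
Derived: p8 (round 1), p22 (round 3), p34 (round 2), p17 (round 1). p15 never appears in any round.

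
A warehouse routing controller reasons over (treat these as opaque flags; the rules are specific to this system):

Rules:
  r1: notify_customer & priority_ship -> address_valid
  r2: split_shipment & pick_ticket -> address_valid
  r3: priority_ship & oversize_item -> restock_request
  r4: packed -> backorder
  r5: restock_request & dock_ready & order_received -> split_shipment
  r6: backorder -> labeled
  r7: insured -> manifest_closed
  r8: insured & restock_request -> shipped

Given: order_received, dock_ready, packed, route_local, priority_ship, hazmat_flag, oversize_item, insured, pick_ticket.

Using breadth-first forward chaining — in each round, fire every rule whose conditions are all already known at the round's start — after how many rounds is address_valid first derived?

Round 1 — r3, r4, r7, derive restock_request, backorder, manifest_closed.
Round 2 — r5, r6, r8, derive split_shipment, labeled, shipped.
Round 3 — r2, derive address_valid.
address_valid first appears in round 3.

3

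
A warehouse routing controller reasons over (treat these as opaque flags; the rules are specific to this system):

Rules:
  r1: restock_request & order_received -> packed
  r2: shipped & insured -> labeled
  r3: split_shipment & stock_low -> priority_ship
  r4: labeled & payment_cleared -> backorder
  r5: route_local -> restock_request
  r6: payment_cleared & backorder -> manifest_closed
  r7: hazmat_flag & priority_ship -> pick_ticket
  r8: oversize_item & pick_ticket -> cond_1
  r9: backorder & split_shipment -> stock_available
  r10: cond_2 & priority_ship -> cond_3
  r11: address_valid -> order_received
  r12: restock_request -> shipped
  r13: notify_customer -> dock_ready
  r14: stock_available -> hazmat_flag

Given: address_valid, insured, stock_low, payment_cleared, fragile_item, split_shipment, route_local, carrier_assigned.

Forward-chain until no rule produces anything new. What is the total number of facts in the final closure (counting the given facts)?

19

[1] r3 [split_shipment & stock_low -> priority_ship]; r5 [route_local -> restock_request]; r11 [address_valid -> order_received]. ⇒ new: priority_ship, restock_request, order_received.
[2] r1 [restock_request & order_received -> packed]; r12 [restock_request -> shipped]. ⇒ new: packed, shipped.
[3] r2 [shipped & insured -> labeled]. ⇒ new: labeled.
[4] r4 [labeled & payment_cleared -> backorder]. ⇒ new: backorder.
[5] r6 [payment_cleared & backorder -> manifest_closed]; r9 [backorder & split_shipment -> stock_available]. ⇒ new: manifest_closed, stock_available.
[6] r14 [stock_available -> hazmat_flag]. ⇒ new: hazmat_flag.
[7] r7 [hazmat_flag & priority_ship -> pick_ticket]. ⇒ new: pick_ticket.
Closure: {address_valid, backorder, carrier_assigned, fragile_item, hazmat_flag, insured, labeled, manifest_closed, order_received, packed, payment_cleared, pick_ticket, priority_ship, restock_request, route_local, shipped, split_shipment, stock_available, stock_low} — 19 facts.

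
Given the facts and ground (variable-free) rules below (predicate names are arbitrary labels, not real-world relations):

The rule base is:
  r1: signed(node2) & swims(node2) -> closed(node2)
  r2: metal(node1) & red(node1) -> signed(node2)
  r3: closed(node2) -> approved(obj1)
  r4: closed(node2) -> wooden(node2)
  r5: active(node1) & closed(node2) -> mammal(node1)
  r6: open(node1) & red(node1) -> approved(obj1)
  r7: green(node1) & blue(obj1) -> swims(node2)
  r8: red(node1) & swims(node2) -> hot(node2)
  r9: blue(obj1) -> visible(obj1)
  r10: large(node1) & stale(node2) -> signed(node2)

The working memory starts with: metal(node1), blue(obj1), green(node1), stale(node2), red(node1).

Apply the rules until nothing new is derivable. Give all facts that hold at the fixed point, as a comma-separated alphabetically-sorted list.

approved(obj1), blue(obj1), closed(node2), green(node1), hot(node2), metal(node1), red(node1), signed(node2), stale(node2), swims(node2), visible(obj1), wooden(node2)

Round 1: r2 [metal(node1) & red(node1) -> signed(node2)]; r7 [green(node1) & blue(obj1) -> swims(node2)]; r9 [blue(obj1) -> visible(obj1)]. New: signed(node2), swims(node2), visible(obj1).
Round 2: r1 [signed(node2) & swims(node2) -> closed(node2)]; r8 [red(node1) & swims(node2) -> hot(node2)]. New: closed(node2), hot(node2).
Round 3: r3 [closed(node2) -> approved(obj1)]; r4 [closed(node2) -> wooden(node2)]. New: approved(obj1), wooden(node2).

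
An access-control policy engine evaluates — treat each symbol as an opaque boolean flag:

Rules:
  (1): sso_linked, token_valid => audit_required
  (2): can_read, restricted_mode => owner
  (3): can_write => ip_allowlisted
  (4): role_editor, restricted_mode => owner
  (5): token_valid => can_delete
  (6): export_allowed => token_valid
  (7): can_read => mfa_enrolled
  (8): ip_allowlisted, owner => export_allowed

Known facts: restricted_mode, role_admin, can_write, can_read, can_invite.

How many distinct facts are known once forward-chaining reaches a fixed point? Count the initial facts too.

11

[1] (2) [can_read, restricted_mode => owner]; (3) [can_write => ip_allowlisted]; (7) [can_read => mfa_enrolled]. ⇒ new: owner, ip_allowlisted, mfa_enrolled.
[2] (8) [ip_allowlisted, owner => export_allowed]. ⇒ new: export_allowed.
[3] (6) [export_allowed => token_valid]. ⇒ new: token_valid.
[4] (5) [token_valid => can_delete]. ⇒ new: can_delete.
Closure: {can_delete, can_invite, can_read, can_write, export_allowed, ip_allowlisted, mfa_enrolled, owner, restricted_mode, role_admin, token_valid} — 11 facts.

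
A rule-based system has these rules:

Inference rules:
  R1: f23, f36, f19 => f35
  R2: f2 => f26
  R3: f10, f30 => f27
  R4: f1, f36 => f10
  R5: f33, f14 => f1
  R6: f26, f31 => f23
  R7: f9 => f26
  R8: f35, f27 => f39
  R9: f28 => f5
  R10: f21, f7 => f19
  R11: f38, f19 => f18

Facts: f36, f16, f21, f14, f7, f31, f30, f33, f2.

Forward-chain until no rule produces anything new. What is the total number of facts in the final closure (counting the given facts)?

[1] R2 [f2 => f26]; R5 [f33, f14 => f1]; R10 [f21, f7 => f19]. ⇒ new: f26, f1, f19.
[2] R4 [f1, f36 => f10]; R6 [f26, f31 => f23]. ⇒ new: f10, f23.
[3] R1 [f23, f36, f19 => f35]; R3 [f10, f30 => f27]. ⇒ new: f35, f27.
[4] R8 [f35, f27 => f39]. ⇒ new: f39.
Closure: {f1, f10, f14, f16, f19, f2, f21, f23, f26, f27, f30, f31, f33, f35, f36, f39, f7} — 17 facts.

17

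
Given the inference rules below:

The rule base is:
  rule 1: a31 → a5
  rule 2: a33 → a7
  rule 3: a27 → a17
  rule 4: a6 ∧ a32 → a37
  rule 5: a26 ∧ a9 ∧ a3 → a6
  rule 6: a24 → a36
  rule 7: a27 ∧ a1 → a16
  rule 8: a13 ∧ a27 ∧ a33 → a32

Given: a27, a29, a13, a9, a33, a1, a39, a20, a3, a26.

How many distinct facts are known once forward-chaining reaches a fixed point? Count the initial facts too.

Round 1: rule 2 [a33 → a7]; rule 3 [a27 → a17]; rule 5 [a26 ∧ a9 ∧ a3 → a6]; rule 7 [a27 ∧ a1 → a16]; rule 8 [a13 ∧ a27 ∧ a33 → a32]. New: a7, a17, a6, a16, a32.
Round 2: rule 4 [a6 ∧ a32 → a37]. New: a37.
Closure: {a1, a13, a16, a17, a20, a26, a27, a29, a3, a32, a33, a37, a39, a6, a7, a9} — 16 facts.

16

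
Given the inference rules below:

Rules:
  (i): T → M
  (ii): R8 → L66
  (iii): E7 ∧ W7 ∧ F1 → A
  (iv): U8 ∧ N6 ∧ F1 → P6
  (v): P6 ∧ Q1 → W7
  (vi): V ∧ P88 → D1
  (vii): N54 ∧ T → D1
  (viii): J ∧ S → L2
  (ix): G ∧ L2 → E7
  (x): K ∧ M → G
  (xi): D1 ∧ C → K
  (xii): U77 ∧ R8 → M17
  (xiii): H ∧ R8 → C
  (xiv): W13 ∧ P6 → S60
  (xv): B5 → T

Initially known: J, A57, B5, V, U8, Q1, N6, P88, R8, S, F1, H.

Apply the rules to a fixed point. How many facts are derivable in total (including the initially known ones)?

24

Round 1: (ii) [R8 → L66]; (iv) [U8 ∧ N6 ∧ F1 → P6]; (vi) [V ∧ P88 → D1]; (viii) [J ∧ S → L2]; (xiii) [H ∧ R8 → C]; (xv) [B5 → T]. Adds L66, P6, D1, L2, C, T.
Round 2: (i) [T → M]; (v) [P6 ∧ Q1 → W7]; (xi) [D1 ∧ C → K]. Adds M, W7, K.
Round 3: (x) [K ∧ M → G]. Adds G.
Round 4: (ix) [G ∧ L2 → E7]. Adds E7.
Round 5: (iii) [E7 ∧ W7 ∧ F1 → A]. Adds A.
Closure: {A, A57, B5, C, D1, E7, F1, G, H, J, K, L2, L66, M, N6, P6, P88, Q1, R8, S, T, U8, V, W7} — 24 facts.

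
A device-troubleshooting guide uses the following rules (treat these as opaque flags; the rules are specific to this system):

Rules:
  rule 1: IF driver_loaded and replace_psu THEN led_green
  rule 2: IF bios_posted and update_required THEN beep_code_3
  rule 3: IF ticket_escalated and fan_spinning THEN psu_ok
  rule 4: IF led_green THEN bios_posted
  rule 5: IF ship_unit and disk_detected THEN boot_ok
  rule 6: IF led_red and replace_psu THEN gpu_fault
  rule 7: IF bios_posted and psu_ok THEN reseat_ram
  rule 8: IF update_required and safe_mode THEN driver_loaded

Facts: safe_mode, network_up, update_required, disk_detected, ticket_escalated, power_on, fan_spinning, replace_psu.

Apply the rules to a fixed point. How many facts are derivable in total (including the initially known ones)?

[1] rule 3 [IF ticket_escalated and fan_spinning THEN psu_ok]; rule 8 [IF update_required and safe_mode THEN driver_loaded]. ⇒ new: psu_ok, driver_loaded.
[2] rule 1 [IF driver_loaded and replace_psu THEN led_green]. ⇒ new: led_green.
[3] rule 4 [IF led_green THEN bios_posted]. ⇒ new: bios_posted.
[4] rule 2 [IF bios_posted and update_required THEN beep_code_3]; rule 7 [IF bios_posted and psu_ok THEN reseat_ram]. ⇒ new: beep_code_3, reseat_ram.
Closure: {beep_code_3, bios_posted, disk_detected, driver_loaded, fan_spinning, led_green, network_up, power_on, psu_ok, replace_psu, reseat_ram, safe_mode, ticket_escalated, update_required} — 14 facts.

14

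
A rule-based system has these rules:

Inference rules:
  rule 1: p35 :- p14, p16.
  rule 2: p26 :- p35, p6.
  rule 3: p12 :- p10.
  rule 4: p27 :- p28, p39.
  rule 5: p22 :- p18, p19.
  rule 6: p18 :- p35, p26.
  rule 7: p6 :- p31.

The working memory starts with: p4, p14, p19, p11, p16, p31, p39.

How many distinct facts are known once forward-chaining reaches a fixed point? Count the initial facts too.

Round 1: rule 1 [p35 :- p14, p16.]; rule 7 [p6 :- p31.]. New: p35, p6.
Round 2: rule 2 [p26 :- p35, p6.]. New: p26.
Round 3: rule 6 [p18 :- p35, p26.]. New: p18.
Round 4: rule 5 [p22 :- p18, p19.]. New: p22.
Closure: {p11, p14, p16, p18, p19, p22, p26, p31, p35, p39, p4, p6} — 12 facts.

12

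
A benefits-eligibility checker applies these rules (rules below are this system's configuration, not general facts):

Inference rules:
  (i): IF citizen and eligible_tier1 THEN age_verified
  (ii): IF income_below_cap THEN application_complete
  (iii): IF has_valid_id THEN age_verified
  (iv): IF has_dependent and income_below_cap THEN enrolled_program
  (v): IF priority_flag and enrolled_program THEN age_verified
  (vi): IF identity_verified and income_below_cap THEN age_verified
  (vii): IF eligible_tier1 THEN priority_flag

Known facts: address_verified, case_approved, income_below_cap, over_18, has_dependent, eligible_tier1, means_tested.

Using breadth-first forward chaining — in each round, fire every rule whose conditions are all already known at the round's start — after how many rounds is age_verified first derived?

2

Round 1 fires (ii), (iv), (vii), giving application_complete, enrolled_program, priority_flag.
Round 2 fires (v), giving age_verified.
age_verified first appears in round 2.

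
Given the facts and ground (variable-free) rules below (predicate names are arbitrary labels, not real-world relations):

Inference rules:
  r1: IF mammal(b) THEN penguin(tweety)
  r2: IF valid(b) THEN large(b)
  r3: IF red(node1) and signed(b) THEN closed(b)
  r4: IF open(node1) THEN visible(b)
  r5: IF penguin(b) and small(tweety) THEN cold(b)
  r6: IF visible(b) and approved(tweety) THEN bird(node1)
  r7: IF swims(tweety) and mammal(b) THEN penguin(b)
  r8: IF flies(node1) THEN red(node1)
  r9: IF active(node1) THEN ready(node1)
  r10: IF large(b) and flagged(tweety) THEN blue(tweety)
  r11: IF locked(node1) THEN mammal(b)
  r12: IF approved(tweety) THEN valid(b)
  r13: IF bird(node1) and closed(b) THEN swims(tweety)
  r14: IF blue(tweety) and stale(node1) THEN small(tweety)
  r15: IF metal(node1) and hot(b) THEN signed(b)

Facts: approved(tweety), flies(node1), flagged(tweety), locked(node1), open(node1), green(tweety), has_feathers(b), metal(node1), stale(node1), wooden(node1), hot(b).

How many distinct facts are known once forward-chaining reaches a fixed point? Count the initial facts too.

25

[1] r4 [IF open(node1) THEN visible(b)]; r8 [IF flies(node1) THEN red(node1)]; r11 [IF locked(node1) THEN mammal(b)]; r12 [IF approved(tweety) THEN valid(b)]; r15 [IF metal(node1) and hot(b) THEN signed(b)]. ⇒ new: visible(b), red(node1), mammal(b), valid(b), signed(b).
[2] r1 [IF mammal(b) THEN penguin(tweety)]; r2 [IF valid(b) THEN large(b)]; r3 [IF red(node1) and signed(b) THEN closed(b)]; r6 [IF visible(b) and approved(tweety) THEN bird(node1)]. ⇒ new: penguin(tweety), large(b), closed(b), bird(node1).
[3] r10 [IF large(b) and flagged(tweety) THEN blue(tweety)]; r13 [IF bird(node1) and closed(b) THEN swims(tweety)]. ⇒ new: blue(tweety), swims(tweety).
[4] r7 [IF swims(tweety) and mammal(b) THEN penguin(b)]; r14 [IF blue(tweety) and stale(node1) THEN small(tweety)]. ⇒ new: penguin(b), small(tweety).
[5] r5 [IF penguin(b) and small(tweety) THEN cold(b)]. ⇒ new: cold(b).
Closure: {approved(tweety), bird(node1), blue(tweety), closed(b), cold(b), flagged(tweety), flies(node1), green(tweety), has_feathers(b), hot(b), large(b), locked(node1), mammal(b), metal(node1), open(node1), penguin(b), penguin(tweety), red(node1), signed(b), small(tweety), stale(node1), swims(tweety), valid(b), visible(b), wooden(node1)} — 25 facts.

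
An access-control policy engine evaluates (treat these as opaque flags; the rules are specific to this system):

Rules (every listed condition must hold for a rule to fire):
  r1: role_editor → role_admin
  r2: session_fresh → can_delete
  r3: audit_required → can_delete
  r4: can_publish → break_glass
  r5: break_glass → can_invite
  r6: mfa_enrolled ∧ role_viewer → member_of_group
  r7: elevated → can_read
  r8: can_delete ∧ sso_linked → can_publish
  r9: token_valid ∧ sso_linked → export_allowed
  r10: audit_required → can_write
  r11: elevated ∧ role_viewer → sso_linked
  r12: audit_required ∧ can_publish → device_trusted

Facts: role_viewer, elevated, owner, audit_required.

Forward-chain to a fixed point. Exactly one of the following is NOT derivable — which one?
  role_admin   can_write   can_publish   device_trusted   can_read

role_admin

Round 1 fires r3, r7, r10, r11, giving can_delete, can_read, can_write, sso_linked.
Round 2 fires r8, giving can_publish.
Round 3 fires r4, r12, giving break_glass, device_trusted.
Round 4 fires r5, giving can_invite.
Derived: can_read (round 1), device_trusted (round 3), can_publish (round 2), can_write (round 1). role_admin never appears in any round.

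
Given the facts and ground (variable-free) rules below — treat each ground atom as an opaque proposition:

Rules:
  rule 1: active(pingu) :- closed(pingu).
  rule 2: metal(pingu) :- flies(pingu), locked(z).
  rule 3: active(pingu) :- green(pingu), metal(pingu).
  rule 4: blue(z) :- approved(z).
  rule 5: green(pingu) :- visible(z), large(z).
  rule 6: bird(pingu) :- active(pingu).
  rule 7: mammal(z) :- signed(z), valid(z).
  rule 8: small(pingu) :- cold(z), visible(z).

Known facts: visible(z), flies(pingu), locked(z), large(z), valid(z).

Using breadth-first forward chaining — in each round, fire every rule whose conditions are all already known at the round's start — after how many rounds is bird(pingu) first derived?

3

Round 1 — rule 2, rule 5, derive metal(pingu), green(pingu).
Round 2 — rule 3, derive active(pingu).
Round 3 — rule 6, derive bird(pingu).
bird(pingu) first appears in round 3.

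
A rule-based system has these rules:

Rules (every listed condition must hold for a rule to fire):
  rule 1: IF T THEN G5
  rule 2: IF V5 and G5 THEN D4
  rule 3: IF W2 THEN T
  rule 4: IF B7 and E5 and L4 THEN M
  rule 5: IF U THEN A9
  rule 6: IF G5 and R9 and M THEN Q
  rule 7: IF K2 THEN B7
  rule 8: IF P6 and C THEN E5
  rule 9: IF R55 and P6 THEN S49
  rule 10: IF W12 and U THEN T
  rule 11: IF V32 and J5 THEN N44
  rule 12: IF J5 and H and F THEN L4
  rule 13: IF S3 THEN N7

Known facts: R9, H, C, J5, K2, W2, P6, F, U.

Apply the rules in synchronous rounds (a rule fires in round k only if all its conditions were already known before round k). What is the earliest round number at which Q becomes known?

Round 1 — rule 3, rule 5, rule 7, rule 8, rule 12, derive T, A9, B7, E5, L4.
Round 2 — rule 1, rule 4, derive G5, M.
Round 3 — rule 6, derive Q.
Q first appears in round 3.

3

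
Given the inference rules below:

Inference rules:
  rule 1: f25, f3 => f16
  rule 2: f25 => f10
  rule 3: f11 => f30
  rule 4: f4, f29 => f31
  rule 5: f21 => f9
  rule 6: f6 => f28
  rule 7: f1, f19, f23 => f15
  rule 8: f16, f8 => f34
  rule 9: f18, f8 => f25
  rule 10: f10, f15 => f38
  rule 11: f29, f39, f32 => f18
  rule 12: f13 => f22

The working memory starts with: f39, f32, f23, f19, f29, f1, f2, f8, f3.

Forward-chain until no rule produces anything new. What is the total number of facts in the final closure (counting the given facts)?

16

Round 1: rule 7 [f1, f19, f23 => f15]; rule 11 [f29, f39, f32 => f18]. Adds f15, f18.
Round 2: rule 9 [f18, f8 => f25]. Adds f25.
Round 3: rule 1 [f25, f3 => f16]; rule 2 [f25 => f10]. Adds f16, f10.
Round 4: rule 8 [f16, f8 => f34]; rule 10 [f10, f15 => f38]. Adds f34, f38.
Closure: {f1, f10, f15, f16, f18, f19, f2, f23, f25, f29, f3, f32, f34, f38, f39, f8} — 16 facts.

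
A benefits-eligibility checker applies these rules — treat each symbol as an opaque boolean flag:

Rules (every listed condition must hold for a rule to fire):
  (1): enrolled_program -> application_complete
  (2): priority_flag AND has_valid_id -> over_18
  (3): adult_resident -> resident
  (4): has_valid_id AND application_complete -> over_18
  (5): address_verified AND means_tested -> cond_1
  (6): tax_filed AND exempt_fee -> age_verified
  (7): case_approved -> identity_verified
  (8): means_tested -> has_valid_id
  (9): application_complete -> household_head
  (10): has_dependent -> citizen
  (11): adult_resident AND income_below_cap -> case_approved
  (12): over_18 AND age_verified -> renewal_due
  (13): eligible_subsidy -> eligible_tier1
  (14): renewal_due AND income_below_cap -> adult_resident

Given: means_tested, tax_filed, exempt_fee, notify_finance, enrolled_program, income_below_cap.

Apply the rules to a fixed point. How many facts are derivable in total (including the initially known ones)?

16

Round 1 — (1), (6), (8), derive application_complete, age_verified, has_valid_id.
Round 2 — (4), (9), derive over_18, household_head.
Round 3 — (12), derive renewal_due.
Round 4 — (14), derive adult_resident.
Round 5 — (3), (11), derive resident, case_approved.
Round 6 — (7), derive identity_verified.
Closure: {adult_resident, age_verified, application_complete, case_approved, enrolled_program, exempt_fee, has_valid_id, household_head, identity_verified, income_below_cap, means_tested, notify_finance, over_18, renewal_due, resident, tax_filed} — 16 facts.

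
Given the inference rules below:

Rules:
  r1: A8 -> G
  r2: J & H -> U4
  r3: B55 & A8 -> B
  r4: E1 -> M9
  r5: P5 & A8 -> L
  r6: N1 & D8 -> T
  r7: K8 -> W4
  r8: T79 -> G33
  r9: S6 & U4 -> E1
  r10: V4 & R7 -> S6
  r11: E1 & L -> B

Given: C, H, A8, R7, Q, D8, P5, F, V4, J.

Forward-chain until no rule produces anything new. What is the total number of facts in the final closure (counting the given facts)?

17

[1] r1 [A8 -> G]; r2 [J & H -> U4]; r5 [P5 & A8 -> L]; r10 [V4 & R7 -> S6]. ⇒ new: G, U4, L, S6.
[2] r9 [S6 & U4 -> E1]. ⇒ new: E1.
[3] r4 [E1 -> M9]; r11 [E1 & L -> B]. ⇒ new: M9, B.
Closure: {A8, B, C, D8, E1, F, G, H, J, L, M9, P5, Q, R7, S6, U4, V4} — 17 facts.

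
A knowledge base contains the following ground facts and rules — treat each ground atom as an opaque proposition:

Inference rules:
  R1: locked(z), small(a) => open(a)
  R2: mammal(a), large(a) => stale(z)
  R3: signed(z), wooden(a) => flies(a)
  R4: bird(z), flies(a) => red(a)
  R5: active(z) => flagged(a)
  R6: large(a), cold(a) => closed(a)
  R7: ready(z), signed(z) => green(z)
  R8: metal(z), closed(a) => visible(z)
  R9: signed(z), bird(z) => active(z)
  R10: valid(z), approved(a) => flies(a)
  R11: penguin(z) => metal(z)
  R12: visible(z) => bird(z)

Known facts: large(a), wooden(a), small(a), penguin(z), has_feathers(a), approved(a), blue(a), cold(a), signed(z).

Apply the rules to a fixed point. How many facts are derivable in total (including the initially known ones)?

Round 1 — R3, R6, R11, derive flies(a), closed(a), metal(z).
Round 2 — R8, derive visible(z).
Round 3 — R12, derive bird(z).
Round 4 — R4, R9, derive red(a), active(z).
Round 5 — R5, derive flagged(a).
Closure: {active(z), approved(a), bird(z), blue(a), closed(a), cold(a), flagged(a), flies(a), has_feathers(a), large(a), metal(z), penguin(z), red(a), signed(z), small(a), visible(z), wooden(a)} — 17 facts.

17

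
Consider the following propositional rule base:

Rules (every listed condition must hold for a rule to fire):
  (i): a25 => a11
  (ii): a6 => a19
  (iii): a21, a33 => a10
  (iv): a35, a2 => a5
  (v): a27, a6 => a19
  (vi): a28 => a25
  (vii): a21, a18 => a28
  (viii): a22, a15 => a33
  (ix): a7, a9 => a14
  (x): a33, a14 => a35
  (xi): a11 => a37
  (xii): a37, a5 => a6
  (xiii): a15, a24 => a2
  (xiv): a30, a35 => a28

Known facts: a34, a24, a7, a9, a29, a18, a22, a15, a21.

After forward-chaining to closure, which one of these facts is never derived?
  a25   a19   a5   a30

Round 1: (vii) [a21, a18 => a28]; (viii) [a22, a15 => a33]; (ix) [a7, a9 => a14]; (xiii) [a15, a24 => a2]. Adds a28, a33, a14, a2.
Round 2: (iii) [a21, a33 => a10]; (vi) [a28 => a25]; (x) [a33, a14 => a35]. Adds a10, a25, a35.
Round 3: (i) [a25 => a11]; (iv) [a35, a2 => a5]. Adds a11, a5.
Round 4: (xi) [a11 => a37]. Adds a37.
Round 5: (xii) [a37, a5 => a6]. Adds a6.
Round 6: (ii) [a6 => a19]. Adds a19.
Derived: a5 (round 3), a19 (round 6), a25 (round 2). a30 never appears in any round.

a30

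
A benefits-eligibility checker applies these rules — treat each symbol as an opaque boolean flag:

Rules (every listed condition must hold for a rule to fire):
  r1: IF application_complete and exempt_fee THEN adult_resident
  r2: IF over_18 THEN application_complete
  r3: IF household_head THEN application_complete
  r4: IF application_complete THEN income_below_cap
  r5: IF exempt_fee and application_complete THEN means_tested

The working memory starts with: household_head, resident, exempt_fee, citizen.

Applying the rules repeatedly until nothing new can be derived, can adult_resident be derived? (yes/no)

yes

Round 1 fires r3, giving application_complete.
Round 2 fires r1, r4, r5, giving adult_resident, income_below_cap, means_tested.
adult_resident appears in round 2, so it is derivable.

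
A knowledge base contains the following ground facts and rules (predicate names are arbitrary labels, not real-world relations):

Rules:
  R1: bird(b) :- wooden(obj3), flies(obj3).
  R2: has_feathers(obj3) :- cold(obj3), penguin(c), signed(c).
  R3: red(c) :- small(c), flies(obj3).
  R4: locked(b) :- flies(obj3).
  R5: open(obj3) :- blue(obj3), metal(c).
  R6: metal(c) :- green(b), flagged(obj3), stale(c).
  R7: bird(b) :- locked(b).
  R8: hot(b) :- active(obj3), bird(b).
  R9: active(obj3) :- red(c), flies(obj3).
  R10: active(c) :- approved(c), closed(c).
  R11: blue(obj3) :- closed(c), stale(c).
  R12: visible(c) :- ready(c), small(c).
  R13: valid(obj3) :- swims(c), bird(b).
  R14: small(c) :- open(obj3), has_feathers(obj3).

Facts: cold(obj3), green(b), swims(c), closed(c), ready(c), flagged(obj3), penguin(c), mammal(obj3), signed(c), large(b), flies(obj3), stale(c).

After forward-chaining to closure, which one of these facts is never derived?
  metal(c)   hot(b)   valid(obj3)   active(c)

Round 1 — R2, R4, R6, R11, derive has_feathers(obj3), locked(b), metal(c), blue(obj3).
Round 2 — R5, R7, derive open(obj3), bird(b).
Round 3 — R13, R14, derive valid(obj3), small(c).
Round 4 — R3, R12, derive red(c), visible(c).
Round 5 — R9, derive active(obj3).
Round 6 — R8, derive hot(b).
Derived: valid(obj3) (round 3), metal(c) (round 1), hot(b) (round 6). active(c) never appears in any round.

active(c)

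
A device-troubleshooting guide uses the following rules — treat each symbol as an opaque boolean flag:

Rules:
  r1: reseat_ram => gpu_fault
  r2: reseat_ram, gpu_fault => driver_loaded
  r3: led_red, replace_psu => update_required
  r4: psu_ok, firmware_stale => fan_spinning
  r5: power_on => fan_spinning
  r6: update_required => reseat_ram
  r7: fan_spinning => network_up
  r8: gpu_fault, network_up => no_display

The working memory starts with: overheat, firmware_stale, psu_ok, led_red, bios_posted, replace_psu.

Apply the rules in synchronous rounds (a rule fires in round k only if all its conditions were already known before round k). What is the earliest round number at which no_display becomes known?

4

Round 1 — r3, r4, derive update_required, fan_spinning.
Round 2 — r6, r7, derive reseat_ram, network_up.
Round 3 — r1, derive gpu_fault.
Round 4 — r2, r8, derive driver_loaded, no_display.
no_display first appears in round 4.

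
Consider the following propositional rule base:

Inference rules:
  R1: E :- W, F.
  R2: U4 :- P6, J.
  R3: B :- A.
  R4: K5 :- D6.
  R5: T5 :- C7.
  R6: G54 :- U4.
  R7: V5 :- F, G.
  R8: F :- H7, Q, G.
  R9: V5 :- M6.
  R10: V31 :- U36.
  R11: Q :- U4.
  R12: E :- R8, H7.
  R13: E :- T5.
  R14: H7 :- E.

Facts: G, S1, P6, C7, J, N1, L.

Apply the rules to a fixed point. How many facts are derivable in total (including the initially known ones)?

15

Round 1 — R2, R5, derive U4, T5.
Round 2 — R6, R11, R13, derive G54, Q, E.
Round 3 — R14, derive H7.
Round 4 — R8, derive F.
Round 5 — R7, derive V5.
Closure: {C7, E, F, G, G54, H7, J, L, N1, P6, Q, S1, T5, U4, V5} — 15 facts.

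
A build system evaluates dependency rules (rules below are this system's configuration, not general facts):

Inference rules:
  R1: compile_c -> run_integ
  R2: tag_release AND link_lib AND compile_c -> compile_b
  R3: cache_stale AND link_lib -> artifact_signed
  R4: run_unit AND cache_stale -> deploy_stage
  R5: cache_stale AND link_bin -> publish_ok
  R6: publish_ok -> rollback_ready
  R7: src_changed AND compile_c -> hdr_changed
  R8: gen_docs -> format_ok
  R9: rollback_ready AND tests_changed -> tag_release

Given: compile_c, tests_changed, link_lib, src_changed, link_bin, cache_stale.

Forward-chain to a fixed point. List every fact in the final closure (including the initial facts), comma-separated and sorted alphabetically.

artifact_signed, cache_stale, compile_b, compile_c, hdr_changed, link_bin, link_lib, publish_ok, rollback_ready, run_integ, src_changed, tag_release, tests_changed

[1] R1 [compile_c -> run_integ]; R3 [cache_stale AND link_lib -> artifact_signed]; R5 [cache_stale AND link_bin -> publish_ok]; R7 [src_changed AND compile_c -> hdr_changed]. ⇒ new: run_integ, artifact_signed, publish_ok, hdr_changed.
[2] R6 [publish_ok -> rollback_ready]. ⇒ new: rollback_ready.
[3] R9 [rollback_ready AND tests_changed -> tag_release]. ⇒ new: tag_release.
[4] R2 [tag_release AND link_lib AND compile_c -> compile_b]. ⇒ new: compile_b.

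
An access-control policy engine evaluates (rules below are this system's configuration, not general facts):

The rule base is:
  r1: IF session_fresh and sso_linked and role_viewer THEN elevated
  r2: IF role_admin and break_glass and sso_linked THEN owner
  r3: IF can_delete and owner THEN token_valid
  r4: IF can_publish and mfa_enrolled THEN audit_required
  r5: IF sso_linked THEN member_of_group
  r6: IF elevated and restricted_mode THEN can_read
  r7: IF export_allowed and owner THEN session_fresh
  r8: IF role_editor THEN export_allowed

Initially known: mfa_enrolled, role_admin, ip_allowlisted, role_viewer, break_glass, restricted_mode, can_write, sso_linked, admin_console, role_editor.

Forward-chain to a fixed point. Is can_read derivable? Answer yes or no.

[1] r2 [IF role_admin and break_glass and sso_linked THEN owner]; r5 [IF sso_linked THEN member_of_group]; r8 [IF role_editor THEN export_allowed]. ⇒ new: owner, member_of_group, export_allowed.
[2] r7 [IF export_allowed and owner THEN session_fresh]. ⇒ new: session_fresh.
[3] r1 [IF session_fresh and sso_linked and role_viewer THEN elevated]. ⇒ new: elevated.
[4] r6 [IF elevated and restricted_mode THEN can_read]. ⇒ new: can_read.
can_read appears in round 4, so it is derivable.

yes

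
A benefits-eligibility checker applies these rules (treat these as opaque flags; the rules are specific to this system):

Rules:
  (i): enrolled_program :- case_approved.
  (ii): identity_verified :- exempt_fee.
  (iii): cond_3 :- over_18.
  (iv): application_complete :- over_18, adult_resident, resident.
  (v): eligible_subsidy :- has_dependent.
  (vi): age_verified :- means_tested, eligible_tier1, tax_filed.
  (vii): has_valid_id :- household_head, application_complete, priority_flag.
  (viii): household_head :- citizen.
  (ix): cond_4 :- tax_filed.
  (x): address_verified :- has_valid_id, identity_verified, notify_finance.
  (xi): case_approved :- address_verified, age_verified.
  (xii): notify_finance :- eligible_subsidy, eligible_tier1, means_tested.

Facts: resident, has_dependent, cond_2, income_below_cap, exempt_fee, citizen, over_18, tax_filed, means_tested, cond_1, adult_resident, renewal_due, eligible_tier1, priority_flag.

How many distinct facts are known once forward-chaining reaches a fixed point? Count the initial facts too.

26

Round 1 — (ii), (iii), (iv), (v), (vi), (viii), (ix), derive identity_verified, cond_3, application_complete, eligible_subsidy, age_verified, household_head, cond_4.
Round 2 — (vii), (xii), derive has_valid_id, notify_finance.
Round 3 — (x), derive address_verified.
Round 4 — (xi), derive case_approved.
Round 5 — (i), derive enrolled_program.
Closure: {address_verified, adult_resident, age_verified, application_complete, case_approved, citizen, cond_1, cond_2, cond_3, cond_4, eligible_subsidy, eligible_tier1, enrolled_program, exempt_fee, has_dependent, has_valid_id, household_head, identity_verified, income_below_cap, means_tested, notify_finance, over_18, priority_flag, renewal_due, resident, tax_filed} — 26 facts.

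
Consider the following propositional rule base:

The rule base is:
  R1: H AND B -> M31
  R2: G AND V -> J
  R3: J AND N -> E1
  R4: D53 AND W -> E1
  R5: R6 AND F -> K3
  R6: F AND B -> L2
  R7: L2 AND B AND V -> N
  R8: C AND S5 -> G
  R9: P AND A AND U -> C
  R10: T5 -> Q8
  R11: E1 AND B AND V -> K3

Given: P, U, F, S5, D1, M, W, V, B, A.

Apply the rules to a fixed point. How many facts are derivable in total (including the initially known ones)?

17

Round 1 fires R6, R9, giving L2, C.
Round 2 fires R7, R8, giving N, G.
Round 3 fires R2, giving J.
Round 4 fires R3, giving E1.
Round 5 fires R11, giving K3.
Closure: {A, B, C, D1, E1, F, G, J, K3, L2, M, N, P, S5, U, V, W} — 17 facts.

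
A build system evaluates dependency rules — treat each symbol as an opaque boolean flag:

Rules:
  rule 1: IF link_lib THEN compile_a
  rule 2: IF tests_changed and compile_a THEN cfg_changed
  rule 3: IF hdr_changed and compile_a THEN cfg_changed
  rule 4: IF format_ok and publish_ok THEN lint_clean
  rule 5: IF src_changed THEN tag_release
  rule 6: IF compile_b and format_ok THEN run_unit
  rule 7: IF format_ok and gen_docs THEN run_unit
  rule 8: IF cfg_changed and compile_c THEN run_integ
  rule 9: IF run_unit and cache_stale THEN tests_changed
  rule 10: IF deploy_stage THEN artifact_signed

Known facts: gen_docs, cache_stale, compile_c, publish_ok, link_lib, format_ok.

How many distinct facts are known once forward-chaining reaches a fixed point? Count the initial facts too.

12

Round 1: rule 1 [IF link_lib THEN compile_a]; rule 4 [IF format_ok and publish_ok THEN lint_clean]; rule 7 [IF format_ok and gen_docs THEN run_unit]. New: compile_a, lint_clean, run_unit.
Round 2: rule 9 [IF run_unit and cache_stale THEN tests_changed]. New: tests_changed.
Round 3: rule 2 [IF tests_changed and compile_a THEN cfg_changed]. New: cfg_changed.
Round 4: rule 8 [IF cfg_changed and compile_c THEN run_integ]. New: run_integ.
Closure: {cache_stale, cfg_changed, compile_a, compile_c, format_ok, gen_docs, link_lib, lint_clean, publish_ok, run_integ, run_unit, tests_changed} — 12 facts.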